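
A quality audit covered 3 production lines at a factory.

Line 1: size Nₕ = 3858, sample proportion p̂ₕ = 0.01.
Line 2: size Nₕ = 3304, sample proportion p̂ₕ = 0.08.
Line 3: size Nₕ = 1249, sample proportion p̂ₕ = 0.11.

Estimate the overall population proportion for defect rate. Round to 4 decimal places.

0.0523

Wₕ = Nₕ/N with N = 8411: 0.4587, 0.3928, 0.1485.
p̂_st = 0.4587·0.01 + 0.3928·0.08 + 0.1485·0.11 ≈ 0.052347... → 0.0523.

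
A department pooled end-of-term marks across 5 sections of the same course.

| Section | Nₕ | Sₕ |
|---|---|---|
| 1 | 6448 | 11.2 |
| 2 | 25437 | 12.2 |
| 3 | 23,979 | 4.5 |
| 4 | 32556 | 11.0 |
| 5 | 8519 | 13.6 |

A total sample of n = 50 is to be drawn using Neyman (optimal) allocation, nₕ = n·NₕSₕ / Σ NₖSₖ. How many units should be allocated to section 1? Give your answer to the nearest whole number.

4

1: NₕSₕ = 6448·11.2 = 72217.6
2: NₕSₕ = 25437·12.2 = 310331.4
3: NₕSₕ = 23979·4.5 = 107905.5
4: NₕSₕ = 32556·11.0 = 358116
5: NₕSₕ = 8519·13.6 = 115858.4
Σ NₕSₕ = 964428.9.
n_1 = 50·72217.6/964428.9 = 3.744... → 4.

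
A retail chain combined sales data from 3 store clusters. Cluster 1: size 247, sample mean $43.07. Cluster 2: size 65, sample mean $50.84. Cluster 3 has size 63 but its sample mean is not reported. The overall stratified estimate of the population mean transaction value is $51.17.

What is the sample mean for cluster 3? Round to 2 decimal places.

83.27

N = 247 + 65 + 63 = 375.
Overall total = μ·N = 51.17·375 = 19188.75.
Subtract the known strata: 247·43.07 + 65·50.84 = 13942.89.
Remaining total for cluster 3: 19188.75 − 13942.89 = 5245.86.
Divide by its size: 5245.86 / 63 = 83.2676... → 83.27.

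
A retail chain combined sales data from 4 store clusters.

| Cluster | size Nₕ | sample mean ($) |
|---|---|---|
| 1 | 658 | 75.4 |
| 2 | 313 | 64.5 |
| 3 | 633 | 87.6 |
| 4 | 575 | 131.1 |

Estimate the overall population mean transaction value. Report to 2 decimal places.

N = 658 + 313 + 633 + 575 = 2179.
Weight each subgroup mean by Nₕ/N and sum.
Σ Nₕx̄ₕ = 658·75.4 + 313·64.5 + 633·87.6 + 575·131.1 = 49613.2 + 20188.5 + 55450.8 + 75382.5 = 200635.
Divide by N: 200635 / 2179 = 92.0766... → 92.08.

92.08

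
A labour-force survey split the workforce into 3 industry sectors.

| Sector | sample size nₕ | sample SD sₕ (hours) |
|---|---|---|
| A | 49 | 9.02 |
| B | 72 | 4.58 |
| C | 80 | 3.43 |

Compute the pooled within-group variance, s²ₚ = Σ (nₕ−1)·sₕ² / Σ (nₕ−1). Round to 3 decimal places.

31.940

A: (49−1)·9.02² = 48·81.3604 = 3905.2992
B: (72−1)·4.58² = 71·20.9764 = 1489.3244
C: (80−1)·3.43² = 79·11.7649 = 929.4271
Numerator = 6324.0507; denominator = Σ(nₕ−1) = 198.
s²ₚ = 6324.0507/198 = 31.93965 → 31.940.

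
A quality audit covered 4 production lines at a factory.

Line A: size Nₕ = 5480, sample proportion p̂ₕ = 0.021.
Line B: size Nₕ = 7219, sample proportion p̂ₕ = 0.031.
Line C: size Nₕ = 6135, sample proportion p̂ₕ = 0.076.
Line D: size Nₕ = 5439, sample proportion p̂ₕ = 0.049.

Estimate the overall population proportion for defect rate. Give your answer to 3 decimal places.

Wₕ = Nₕ/N with N = 24273: 0.2258, 0.2974, 0.2527, 0.2241.
p̂_st = 0.2258·0.021 + 0.2974·0.031 + 0.2527·0.076 + 0.2241·0.049 ≈ 0.04415... → 0.044.

0.044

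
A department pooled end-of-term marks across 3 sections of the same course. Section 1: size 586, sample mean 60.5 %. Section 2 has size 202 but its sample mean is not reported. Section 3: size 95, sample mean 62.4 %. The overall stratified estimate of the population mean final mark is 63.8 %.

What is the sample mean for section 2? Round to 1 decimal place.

N = 586 + 202 + 95 = 883.
Overall total = μ·N = 63.8·883 = 56335.4.
Subtract the known strata: 586·60.5 + 95·62.4 = 41381.
Remaining total for section 2: 56335.4 − 41381 = 14954.4.
Divide by its size: 14954.4 / 202 = 74.032... → 74.0.

74.0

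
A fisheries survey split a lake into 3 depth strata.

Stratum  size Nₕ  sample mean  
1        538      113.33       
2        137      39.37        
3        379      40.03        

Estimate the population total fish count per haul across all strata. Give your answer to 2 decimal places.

81536.60

1: 538·113.33 = 60971.54
2: 137·39.37 = 5393.69
3: 379·40.03 = 15171.37
τ̂ = Σ Nₕx̄ₕ = 81536.60.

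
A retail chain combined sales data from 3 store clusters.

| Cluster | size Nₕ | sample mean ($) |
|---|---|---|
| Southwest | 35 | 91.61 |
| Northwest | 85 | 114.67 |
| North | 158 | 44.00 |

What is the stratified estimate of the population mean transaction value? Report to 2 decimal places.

71.60

N = 278; weights Wₕ = Nₕ/N = (0.1259, 0.3058, 0.5683).
x̄_st = Σ Wₕ·x̄ₕ = 0.1259·91.61 + 0.3058·114.67 + 0.5683·44.00 ≈ 71.6018...
→ 71.60.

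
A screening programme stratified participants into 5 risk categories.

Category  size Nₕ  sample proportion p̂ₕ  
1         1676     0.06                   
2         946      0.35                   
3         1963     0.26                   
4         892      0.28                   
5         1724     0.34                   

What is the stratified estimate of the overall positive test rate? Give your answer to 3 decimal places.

0.247

N = 1676 + 946 + 1963 + 892 + 1724 = 7201.
Overall proportion = Σ (Nₕ/N)·p̂ₕ.
Σ Nₕp̂ₕ = 100.56 + 331.1 + 510.38 + 249.76 + 586.16 = 1777.96.
1777.96 / 7201 = 0.24690... → 0.247.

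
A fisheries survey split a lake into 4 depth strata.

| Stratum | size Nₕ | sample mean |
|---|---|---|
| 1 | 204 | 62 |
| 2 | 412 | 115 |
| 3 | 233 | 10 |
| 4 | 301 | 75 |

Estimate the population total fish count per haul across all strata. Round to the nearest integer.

Estimate total by summing Nₕ·x̄ₕ over strata.
204·62 + 412·115 + 233·10 + 301·75 = 12648 + 47380 + 2330 + 22575 = 84933.

84933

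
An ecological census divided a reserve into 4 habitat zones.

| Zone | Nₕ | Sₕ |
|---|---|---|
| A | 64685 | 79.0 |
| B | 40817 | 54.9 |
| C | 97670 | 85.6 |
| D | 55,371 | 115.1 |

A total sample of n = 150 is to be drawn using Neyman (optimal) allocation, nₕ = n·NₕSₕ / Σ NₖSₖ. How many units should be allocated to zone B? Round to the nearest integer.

15

A: NₕSₕ = 64685·79.0 = 5110115
B: NₕSₕ = 40817·54.9 = 2240853.3
C: NₕSₕ = 97670·85.6 = 8360552
D: NₕSₕ = 55371·115.1 = 6373202.1
Σ NₕSₕ = 22084722.4.
n_B = 150·2240853.3/22084722.4 = 15.220... → 15.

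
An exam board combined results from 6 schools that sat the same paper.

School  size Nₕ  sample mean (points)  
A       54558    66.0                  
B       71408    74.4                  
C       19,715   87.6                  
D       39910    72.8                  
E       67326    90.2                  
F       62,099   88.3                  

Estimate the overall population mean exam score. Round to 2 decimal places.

N = 54558 + 71408 + 19715 + 39910 + 67326 + 62099 = 315016.
Overall mean = Σ (Nₕ/N)·x̄ₕ — weight by population share, not a simple average.
Σ Nₕx̄ₕ = 54558·66.0 + 71408·74.4 + 19715·87.6 + 39910·72.8 + 67326·90.2 + 62099·88.3 = 3600828 + 5312755.2 + 1727034 + 2905448 + 6072805.2 + 5483341.7 = 25102212.1.
Divide by N: 25102212.1 / 315016 = 79.6855... → 79.69.

79.69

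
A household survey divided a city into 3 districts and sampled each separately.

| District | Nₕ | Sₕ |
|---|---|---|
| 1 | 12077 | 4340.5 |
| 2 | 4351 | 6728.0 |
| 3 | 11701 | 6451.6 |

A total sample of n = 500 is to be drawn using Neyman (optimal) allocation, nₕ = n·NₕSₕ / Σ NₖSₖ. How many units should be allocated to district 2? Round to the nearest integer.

1: NₕSₕ = 12077·4340.5 = 52420218.5
2: NₕSₕ = 4351·6728.0 = 29273528
3: NₕSₕ = 11701·6451.6 = 75490171.6
Σ NₕSₕ = 157183918.1.
n_2 = 500·29273528/157183918.1 = 93.119... → 93.

93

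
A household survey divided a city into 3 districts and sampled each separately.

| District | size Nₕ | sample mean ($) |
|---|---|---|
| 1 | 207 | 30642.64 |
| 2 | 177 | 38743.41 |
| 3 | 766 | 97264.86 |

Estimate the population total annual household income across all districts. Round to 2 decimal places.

Estimate total by summing Nₕ·x̄ₕ over strata.
207·30642.64 + 177·38743.41 + 766·97264.86 = 6343026.48 + 6857583.57 + 74504882.76 = 87705492.81.

87705492.81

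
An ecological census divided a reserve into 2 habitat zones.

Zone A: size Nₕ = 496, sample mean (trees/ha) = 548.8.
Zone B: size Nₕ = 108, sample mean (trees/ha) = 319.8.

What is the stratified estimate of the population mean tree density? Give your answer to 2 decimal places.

507.85

N = 604; weights Wₕ = Nₕ/N = (0.8212, 0.1788).
x̄_st = Σ Wₕ·x̄ₕ = 0.8212·548.8 + 0.1788·319.8 ≈ 507.8530...
→ 507.85.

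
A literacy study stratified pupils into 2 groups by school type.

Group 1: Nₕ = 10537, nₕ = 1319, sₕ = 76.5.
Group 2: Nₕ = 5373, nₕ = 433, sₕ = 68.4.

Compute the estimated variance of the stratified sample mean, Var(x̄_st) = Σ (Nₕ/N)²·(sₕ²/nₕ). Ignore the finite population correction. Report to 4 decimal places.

N = 15910; Wₕ = Nₕ/N.
group 1: (10537/15910)²·76.5²/1319 = 1.9461292
group 2: (5373/15910)²·68.4²/433 = 1.2323033
Sum = 3.1784326 → 3.1784.

3.1784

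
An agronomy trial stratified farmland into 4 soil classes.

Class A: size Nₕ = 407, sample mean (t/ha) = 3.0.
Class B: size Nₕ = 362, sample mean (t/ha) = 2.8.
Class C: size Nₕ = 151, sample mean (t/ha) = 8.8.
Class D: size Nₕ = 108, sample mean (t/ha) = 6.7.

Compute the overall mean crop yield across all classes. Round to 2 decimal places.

4.17

N = 1028; weights Wₕ = Nₕ/N = (0.3959, 0.3521, 0.1469, 0.1051).
x̄_st = Σ Wₕ·x̄ₕ = 0.3959·3.0 + 0.3521·2.8 + 0.1469·8.8 + 0.1051·6.7 ≈ 4.1702...
→ 4.17.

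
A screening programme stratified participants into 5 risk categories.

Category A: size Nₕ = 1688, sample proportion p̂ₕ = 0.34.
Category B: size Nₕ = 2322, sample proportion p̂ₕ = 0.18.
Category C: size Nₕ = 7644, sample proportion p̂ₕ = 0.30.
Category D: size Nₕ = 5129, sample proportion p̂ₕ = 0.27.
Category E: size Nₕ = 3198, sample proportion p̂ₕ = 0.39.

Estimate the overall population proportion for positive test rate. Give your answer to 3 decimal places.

0.296

N = 1688 + 2322 + 7644 + 5129 + 3198 = 19981.
Overall proportion = Σ (Nₕ/N)·p̂ₕ.
Σ Nₕp̂ₕ = 573.92 + 417.96 + 2293.2 + 1384.83 + 1247.22 = 5917.13.
5917.13 / 19981 = 0.29614... → 0.296.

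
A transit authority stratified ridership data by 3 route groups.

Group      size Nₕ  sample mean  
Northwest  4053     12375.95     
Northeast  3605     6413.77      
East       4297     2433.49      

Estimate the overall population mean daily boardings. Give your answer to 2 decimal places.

N = 4053 + 3605 + 4297 = 11955.
Overall mean = Σ (Nₕ/N)·x̄ₕ — weight by population share, not a simple average.
Σ Nₕx̄ₕ = 4053·12375.95 + 3605·6413.77 + 4297·2433.49 = 50159725.35 + 23121640.85 + 10456706.53 = 83738072.73.
Divide by N: 83738072.73 / 11955 = 7004.4394... → 7004.44.

7004.44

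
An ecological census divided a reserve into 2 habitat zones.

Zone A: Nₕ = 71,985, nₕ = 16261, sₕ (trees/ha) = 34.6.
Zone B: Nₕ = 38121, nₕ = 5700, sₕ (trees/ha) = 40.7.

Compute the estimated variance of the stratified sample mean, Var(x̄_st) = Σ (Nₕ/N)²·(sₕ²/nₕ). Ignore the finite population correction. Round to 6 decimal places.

0.066303

N = 110106; Wₕ = Nₕ/N.
zone A: (71985/110106)²·34.6²/16261 = 0.031467844
zone B: (38121/110106)²·40.7²/5700 = 0.034835381
Sum = 0.066303225 → 0.066303.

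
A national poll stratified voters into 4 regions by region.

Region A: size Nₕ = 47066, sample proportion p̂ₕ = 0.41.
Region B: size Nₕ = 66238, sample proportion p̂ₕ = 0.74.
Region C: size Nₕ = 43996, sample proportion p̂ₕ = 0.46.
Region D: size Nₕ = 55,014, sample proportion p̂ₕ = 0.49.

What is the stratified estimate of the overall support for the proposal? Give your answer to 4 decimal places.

0.5440

N = 47066 + 66238 + 43996 + 55014 = 212314.
Overall proportion = Σ (Nₕ/N)·p̂ₕ.
Σ Nₕp̂ₕ = 19297.06 + 49016.12 + 20238.16 + 26956.86 = 115508.2.
115508.2 / 212314 = 0.544044... → 0.5440.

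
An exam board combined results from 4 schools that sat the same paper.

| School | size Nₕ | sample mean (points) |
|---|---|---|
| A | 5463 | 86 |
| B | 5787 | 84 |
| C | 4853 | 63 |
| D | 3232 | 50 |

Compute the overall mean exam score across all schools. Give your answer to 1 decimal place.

73.6

N = 5463 + 5787 + 4853 + 3232 = 19335.
The stratified mean weights each stratum mean by its population share Nₕ/N.
Σ Nₕx̄ₕ = 5463·86 + 5787·84 + 4853·63 + 3232·50 = 469818 + 486108 + 305739 + 161600 = 1423265.
Divide by N: 1423265 / 19335 = 73.611... → 73.6.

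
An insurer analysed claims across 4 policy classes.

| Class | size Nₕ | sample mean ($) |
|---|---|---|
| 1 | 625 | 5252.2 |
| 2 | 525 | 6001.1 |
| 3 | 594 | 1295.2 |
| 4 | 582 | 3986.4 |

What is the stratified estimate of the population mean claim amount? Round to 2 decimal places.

N = 625 + 525 + 594 + 582 = 2326.
Overall mean = Σ (Nₕ/N)·x̄ₕ — weight by population share, not a simple average.
Σ Nₕx̄ₕ = 625·5252.2 + 525·6001.1 + 594·1295.2 + 582·3986.4 = 3282625 + 3150577.5 + 769348.8 + 2320084.8 = 9522636.1.
Divide by N: 9522636.1 / 2326 = 4093.9966... → 4094.00.

4094.00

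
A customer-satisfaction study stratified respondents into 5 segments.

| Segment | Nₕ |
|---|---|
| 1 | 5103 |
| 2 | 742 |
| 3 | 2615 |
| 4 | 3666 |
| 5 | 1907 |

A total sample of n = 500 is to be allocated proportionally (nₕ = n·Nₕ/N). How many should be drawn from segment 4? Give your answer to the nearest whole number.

N = 5103 + 742 + 2615 + 3666 + 1907 = 14033.
n_4 = 500·3666/14033 = 130.621... → 131.

131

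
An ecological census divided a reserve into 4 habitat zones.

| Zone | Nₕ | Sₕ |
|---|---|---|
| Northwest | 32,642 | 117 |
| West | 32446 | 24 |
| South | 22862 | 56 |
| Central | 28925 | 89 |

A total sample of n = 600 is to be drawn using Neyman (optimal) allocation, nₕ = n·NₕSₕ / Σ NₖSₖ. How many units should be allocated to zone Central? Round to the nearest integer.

Northwest: NₕSₕ = 32642·117 = 3819114
West: NₕSₕ = 32446·24 = 778704
South: NₕSₕ = 22862·56 = 1280272
Central: NₕSₕ = 28925·89 = 2574325
Σ NₕSₕ = 8452415.
n_Central = 600·2574325/8452415 = 182.740... → 183.

183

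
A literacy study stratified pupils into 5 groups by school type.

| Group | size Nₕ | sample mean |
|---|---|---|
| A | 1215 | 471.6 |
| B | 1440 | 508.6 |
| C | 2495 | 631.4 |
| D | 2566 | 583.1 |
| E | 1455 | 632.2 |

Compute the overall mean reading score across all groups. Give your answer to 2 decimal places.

N = 1215 + 1440 + 2495 + 2566 + 1455 = 9171.
Overall mean = Σ (Nₕ/N)·x̄ₕ — weight by population share, not a simple average.
Σ Nₕx̄ₕ = 1215·471.6 + 1440·508.6 + 2495·631.4 + 2566·583.1 + 1455·632.2 = 572994 + 732384 + 1575343 + 1496234.6 + 919851 = 5296806.6.
Divide by N: 5296806.6 / 9171 = 577.5604... → 577.56.

577.56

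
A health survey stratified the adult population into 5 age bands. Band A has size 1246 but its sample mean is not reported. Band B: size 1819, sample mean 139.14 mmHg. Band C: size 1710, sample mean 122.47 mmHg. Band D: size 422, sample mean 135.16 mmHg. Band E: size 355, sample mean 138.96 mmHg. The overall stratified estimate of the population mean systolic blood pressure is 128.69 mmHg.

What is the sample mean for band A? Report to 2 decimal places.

N = 1246 + 1819 + 1710 + 422 + 355 = 5552.
Overall total = μ·N = 128.69·5552 = 714486.88.
Subtract the known strata: 1819·139.14 + 1710·122.47 + 422·135.16 + 355·138.96 = 568887.68.
Remaining total for band A: 714486.88 − 568887.68 = 145599.2.
Divide by its size: 145599.2 / 1246 = 116.8533... → 116.85.

116.85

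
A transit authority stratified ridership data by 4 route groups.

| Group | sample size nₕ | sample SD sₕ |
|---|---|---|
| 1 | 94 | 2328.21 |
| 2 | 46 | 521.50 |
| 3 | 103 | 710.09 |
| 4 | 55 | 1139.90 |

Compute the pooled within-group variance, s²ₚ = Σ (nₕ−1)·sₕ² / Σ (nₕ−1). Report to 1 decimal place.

Degrees of freedom: 93 + 45 + 102 + 54 = 294.
Σ(nₕ−1)sₕ² = 93·5420561.8041 + 45·271962.25 + 102·504227.8081 + 54·1299372.01 = 637947873.9975.
s²ₚ = 637947873.9975 / 294 = 2169890.728... → 2169890.7.

2169890.7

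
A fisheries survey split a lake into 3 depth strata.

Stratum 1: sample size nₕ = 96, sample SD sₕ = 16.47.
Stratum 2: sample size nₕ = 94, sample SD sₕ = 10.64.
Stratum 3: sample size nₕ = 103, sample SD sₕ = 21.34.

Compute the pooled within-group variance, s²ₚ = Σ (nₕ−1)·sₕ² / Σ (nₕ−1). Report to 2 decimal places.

285.34

Degrees of freedom: 95 + 93 + 102 = 290.
Σ(nₕ−1)sₕ² = 95·271.2609 + 93·113.2096 + 102·455.3956 = 82748.6295.
s²ₚ = 82748.6295 / 290 = 285.3401... → 285.34.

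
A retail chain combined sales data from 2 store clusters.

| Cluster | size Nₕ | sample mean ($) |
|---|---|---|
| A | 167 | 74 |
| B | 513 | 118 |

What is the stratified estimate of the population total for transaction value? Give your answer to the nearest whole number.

Population total = Σ Nₕ·x̄ₕ (each stratum's size times its mean).
167·74 + 513·118 = 12358 + 60534 = 72892.

72892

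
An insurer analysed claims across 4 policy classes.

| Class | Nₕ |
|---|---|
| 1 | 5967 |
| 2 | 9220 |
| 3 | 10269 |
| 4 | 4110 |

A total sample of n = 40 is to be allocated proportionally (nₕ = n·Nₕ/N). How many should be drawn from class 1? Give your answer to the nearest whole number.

Share of class 1 = 5967/29566 = 0.20182.
Allocate 40 × 0.20182 = 8.073... → 8.

8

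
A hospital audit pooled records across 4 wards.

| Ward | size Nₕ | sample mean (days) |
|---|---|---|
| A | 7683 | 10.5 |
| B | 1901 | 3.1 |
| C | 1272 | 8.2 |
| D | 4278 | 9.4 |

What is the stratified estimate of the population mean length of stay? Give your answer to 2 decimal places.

9.07

N = 7683 + 1901 + 1272 + 4278 = 15134.
Overall mean = Σ (Nₕ/N)·x̄ₕ — weight by population share, not a simple average.
Σ Nₕx̄ₕ = 7683·10.5 + 1901·3.1 + 1272·8.2 + 4278·9.4 = 80671.5 + 5893.1 + 10430.4 + 40213.2 = 137208.2.
Divide by N: 137208.2 / 15134 = 9.0662... → 9.07.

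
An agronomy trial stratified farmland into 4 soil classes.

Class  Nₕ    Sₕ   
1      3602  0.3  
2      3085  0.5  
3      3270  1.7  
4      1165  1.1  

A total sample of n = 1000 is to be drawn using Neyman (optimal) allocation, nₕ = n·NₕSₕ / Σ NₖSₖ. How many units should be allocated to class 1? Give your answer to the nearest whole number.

114

Σ NₕSₕ = 3602·0.3 + 3085·0.5 + 3270·1.7 + 1165·1.1 = 9463.6.
Share for 1: 1080.6/9463.6 = 0.11418.
n_1 = 1000 × 0.11418 = 114.185... → 114.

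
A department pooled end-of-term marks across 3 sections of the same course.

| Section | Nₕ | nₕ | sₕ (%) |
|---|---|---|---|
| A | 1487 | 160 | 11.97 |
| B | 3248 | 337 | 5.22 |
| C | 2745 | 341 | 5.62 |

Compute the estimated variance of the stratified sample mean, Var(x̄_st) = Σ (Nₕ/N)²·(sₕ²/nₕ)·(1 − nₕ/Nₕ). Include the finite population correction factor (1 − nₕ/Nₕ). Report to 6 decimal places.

N = 7480. Term for each stratum: Wₕ²sₕ²/nₕ·(1−nₕ/Nₕ).
Var(x̄_st) = 0.031582537 + 0.013663631 + 0.010924256 = 0.056170424 → 0.056170.

0.056170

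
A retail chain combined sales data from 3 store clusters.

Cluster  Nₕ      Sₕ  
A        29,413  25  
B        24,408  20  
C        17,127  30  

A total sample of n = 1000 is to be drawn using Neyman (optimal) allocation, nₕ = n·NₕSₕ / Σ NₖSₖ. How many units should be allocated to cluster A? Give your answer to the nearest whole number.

Σ NₕSₕ = 29413·25 + 24408·20 + 17127·30 = 1737295.
Share for A: 735325/1737295 = 0.42326.
n_A = 1000 × 0.42326 = 423.259... → 423.

423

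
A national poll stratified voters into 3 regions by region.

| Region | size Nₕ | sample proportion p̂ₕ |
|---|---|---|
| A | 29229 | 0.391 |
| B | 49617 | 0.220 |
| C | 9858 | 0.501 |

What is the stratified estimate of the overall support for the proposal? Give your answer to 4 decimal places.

Wₕ = Nₕ/N with N = 88704: 0.3295, 0.5594, 0.1111.
p̂_st = 0.3295·0.391 + 0.5594·0.220 + 0.1111·0.501 ≈ 0.307575... → 0.3076.

0.3076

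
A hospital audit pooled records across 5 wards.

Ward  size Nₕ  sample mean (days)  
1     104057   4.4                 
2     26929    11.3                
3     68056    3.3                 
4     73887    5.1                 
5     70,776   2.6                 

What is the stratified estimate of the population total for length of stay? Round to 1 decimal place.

1547574.6

1: 104057·4.4 = 457850.8
2: 26929·11.3 = 304297.7
3: 68056·3.3 = 224584.8
4: 73887·5.1 = 376823.7
5: 70776·2.6 = 184017.6
τ̂ = Σ Nₕx̄ₕ = 1547574.6.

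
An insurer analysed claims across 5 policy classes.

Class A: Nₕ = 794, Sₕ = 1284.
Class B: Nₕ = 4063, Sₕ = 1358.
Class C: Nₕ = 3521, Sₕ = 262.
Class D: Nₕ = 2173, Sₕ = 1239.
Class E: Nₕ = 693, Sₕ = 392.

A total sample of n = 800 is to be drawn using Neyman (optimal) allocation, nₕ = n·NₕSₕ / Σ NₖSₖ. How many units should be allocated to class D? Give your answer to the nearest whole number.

A: NₕSₕ = 794·1284 = 1019496
B: NₕSₕ = 4063·1358 = 5517554
C: NₕSₕ = 3521·262 = 922502
D: NₕSₕ = 2173·1239 = 2692347
E: NₕSₕ = 693·392 = 271656
Σ NₕSₕ = 10423555.
n_D = 800·2692347/10423555 = 206.636... → 207.

207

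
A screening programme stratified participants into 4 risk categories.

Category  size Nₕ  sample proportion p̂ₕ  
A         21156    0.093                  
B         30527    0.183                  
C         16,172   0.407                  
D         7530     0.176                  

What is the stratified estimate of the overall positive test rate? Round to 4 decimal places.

0.2051

Wₕ = Nₕ/N with N = 75385: 0.2806, 0.4049, 0.2145, 0.0999.
p̂_st = 0.2806·0.093 + 0.4049·0.183 + 0.2145·0.407 + 0.0999·0.176 ≈ 0.205097... → 0.2051.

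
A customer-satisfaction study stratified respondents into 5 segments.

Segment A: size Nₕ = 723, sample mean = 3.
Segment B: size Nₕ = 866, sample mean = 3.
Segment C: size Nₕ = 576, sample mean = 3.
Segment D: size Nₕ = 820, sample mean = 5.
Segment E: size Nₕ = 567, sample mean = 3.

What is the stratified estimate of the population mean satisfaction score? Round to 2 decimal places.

3.46

N = 3552; weights Wₕ = Nₕ/N = (0.2035, 0.2438, 0.1622, 0.2309, 0.1596).
x̄_st = Σ Wₕ·x̄ₕ = 0.2035·3 + 0.2438·3 + 0.1622·3 + 0.2309·5 + 0.1596·3 ≈ 3.4617...
→ 3.46.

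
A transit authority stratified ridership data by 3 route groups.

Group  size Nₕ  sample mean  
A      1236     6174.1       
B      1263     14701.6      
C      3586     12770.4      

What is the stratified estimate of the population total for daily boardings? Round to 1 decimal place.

Population total = Σ Nₕ·x̄ₕ (each stratum's size times its mean).
1236·6174.1 + 1263·14701.6 + 3586·12770.4 = 7631187.6 + 18568120.8 + 45794654.4 = 71993962.8.

71993962.8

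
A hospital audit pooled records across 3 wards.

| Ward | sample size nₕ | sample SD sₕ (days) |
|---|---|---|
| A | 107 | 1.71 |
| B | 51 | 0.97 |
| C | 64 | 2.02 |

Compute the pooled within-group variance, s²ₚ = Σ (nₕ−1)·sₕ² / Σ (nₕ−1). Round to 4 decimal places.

2.8039

Degrees of freedom: 106 + 50 + 63 = 219.
Σ(nₕ−1)sₕ² = 106·2.9241 + 50·0.9409 + 63·4.0804 = 614.0648.
s²ₚ = 614.0648 / 219 = 2.803949... → 2.8039.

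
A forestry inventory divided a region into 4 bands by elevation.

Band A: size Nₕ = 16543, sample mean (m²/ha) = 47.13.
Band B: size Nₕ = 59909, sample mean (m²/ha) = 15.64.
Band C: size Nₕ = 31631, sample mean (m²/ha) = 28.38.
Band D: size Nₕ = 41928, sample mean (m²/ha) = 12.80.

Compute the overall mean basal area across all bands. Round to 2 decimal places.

21.01

N = 16543 + 59909 + 31631 + 41928 = 150011.
The stratified mean weights each stratum mean by its population share Nₕ/N.
Σ Nₕx̄ₕ = 16543·47.13 + 59909·15.64 + 31631·28.38 + 41928·12.80 = 779671.59 + 936976.76 + 897687.78 + 536678.4 = 3151014.53.
Divide by N: 3151014.53 / 150011 = 21.0052... → 21.01.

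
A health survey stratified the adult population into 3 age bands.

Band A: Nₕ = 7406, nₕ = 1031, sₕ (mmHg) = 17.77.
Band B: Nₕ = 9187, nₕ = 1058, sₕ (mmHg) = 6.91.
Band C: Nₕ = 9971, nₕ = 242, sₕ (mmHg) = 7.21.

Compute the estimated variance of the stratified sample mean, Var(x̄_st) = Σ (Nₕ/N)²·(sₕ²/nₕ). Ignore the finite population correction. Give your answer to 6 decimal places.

0.059470

N = 26564. Term for each stratum: Wₕ²sₕ²/nₕ.
Var(x̄_st) = 0.023806561 + 0.005397976 + 0.030265347 = 0.059469883 → 0.059470.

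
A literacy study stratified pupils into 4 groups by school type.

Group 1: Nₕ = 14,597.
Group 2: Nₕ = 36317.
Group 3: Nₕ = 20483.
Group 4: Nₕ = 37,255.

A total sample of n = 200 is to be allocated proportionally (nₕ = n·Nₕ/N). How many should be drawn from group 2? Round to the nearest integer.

67

N = 14597 + 36317 + 20483 + 37255 = 108652.
n_2 = 200·36317/108652 = 66.850... → 67.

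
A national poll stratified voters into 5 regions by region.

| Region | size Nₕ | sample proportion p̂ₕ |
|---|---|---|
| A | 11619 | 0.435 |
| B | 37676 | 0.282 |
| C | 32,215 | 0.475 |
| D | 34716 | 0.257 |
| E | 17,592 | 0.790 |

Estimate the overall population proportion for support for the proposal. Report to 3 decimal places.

Wₕ = Nₕ/N with N = 133818: 0.0868, 0.2815, 0.2407, 0.2594, 0.1315.
p̂_st = 0.0868·0.435 + 0.2815·0.282 + 0.2407·0.475 + 0.2594·0.257 + 0.1315·0.790 ≈ 0.40204... → 0.402.

0.402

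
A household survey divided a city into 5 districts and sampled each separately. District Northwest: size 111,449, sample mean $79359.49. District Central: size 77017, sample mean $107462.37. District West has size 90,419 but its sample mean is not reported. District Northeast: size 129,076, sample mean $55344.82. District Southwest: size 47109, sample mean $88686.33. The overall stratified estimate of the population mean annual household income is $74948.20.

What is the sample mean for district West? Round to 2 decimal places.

N = 111449 + 77017 + 90419 + 129076 + 47109 = 455070.
Overall total = μ·N = 74948.20·455070 = 34106677374.
Subtract the known strata: 111449·79359.49 + 77017·107462.37 + 129076·55344.82 + 47109·88686.33 = 28442577457.59.
Remaining total for district West: 34106677374 − 28442577457.59 = 5664099916.41.
Divide by its size: 5664099916.41 / 90419 = 62642.8065... → 62642.81.

62642.81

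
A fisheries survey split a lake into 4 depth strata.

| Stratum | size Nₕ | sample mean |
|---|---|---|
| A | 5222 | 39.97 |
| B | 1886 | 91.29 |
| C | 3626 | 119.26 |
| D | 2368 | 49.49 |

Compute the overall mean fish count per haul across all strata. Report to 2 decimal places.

71.02

N = 5222 + 1886 + 3626 + 2368 = 13102.
Overall mean = Σ (Nₕ/N)·x̄ₕ — weight by population share, not a simple average.
Σ Nₕx̄ₕ = 5222·39.97 + 1886·91.29 + 3626·119.26 + 2368·49.49 = 208723.34 + 172172.94 + 432436.76 + 117192.32 = 930525.36.
Divide by N: 930525.36 / 13102 = 71.0216... → 71.02.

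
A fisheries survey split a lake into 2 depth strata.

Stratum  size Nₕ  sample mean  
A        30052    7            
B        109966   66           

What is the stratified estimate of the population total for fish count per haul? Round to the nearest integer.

7468120

Population total = Σ Nₕ·x̄ₕ (each stratum's size times its mean).
30052·7 + 109966·66 = 210364 + 7257756 = 7468120.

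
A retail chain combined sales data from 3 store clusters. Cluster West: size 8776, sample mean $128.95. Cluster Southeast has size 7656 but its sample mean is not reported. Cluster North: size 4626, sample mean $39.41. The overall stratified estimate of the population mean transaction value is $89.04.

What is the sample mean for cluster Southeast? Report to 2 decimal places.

N = 8776 + 7656 + 4626 = 21058.
Overall total = μ·N = 89.04·21058 = 1875004.32.
Subtract the known strata: 8776·128.95 + 4626·39.41 = 1313975.86.
Remaining total for cluster Southeast: 1875004.32 − 1313975.86 = 561028.46.
Divide by its size: 561028.46 / 7656 = 73.2796... → 73.28.

73.28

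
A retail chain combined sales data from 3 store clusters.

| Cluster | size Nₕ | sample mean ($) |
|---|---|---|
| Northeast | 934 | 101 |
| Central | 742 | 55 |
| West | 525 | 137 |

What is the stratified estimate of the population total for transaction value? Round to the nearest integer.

207069

Population total = Σ Nₕ·x̄ₕ (each stratum's size times its mean).
934·101 + 742·55 + 525·137 = 94334 + 40810 + 71925 = 207069.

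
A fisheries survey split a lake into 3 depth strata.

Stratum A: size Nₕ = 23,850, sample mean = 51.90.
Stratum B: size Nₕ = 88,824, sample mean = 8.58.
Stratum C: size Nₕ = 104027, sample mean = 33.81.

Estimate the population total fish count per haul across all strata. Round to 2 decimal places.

A: 23850·51.90 = 1237815
B: 88824·8.58 = 762109.92
C: 104027·33.81 = 3517152.87
τ̂ = Σ Nₕx̄ₕ = 5517077.79.

5517077.79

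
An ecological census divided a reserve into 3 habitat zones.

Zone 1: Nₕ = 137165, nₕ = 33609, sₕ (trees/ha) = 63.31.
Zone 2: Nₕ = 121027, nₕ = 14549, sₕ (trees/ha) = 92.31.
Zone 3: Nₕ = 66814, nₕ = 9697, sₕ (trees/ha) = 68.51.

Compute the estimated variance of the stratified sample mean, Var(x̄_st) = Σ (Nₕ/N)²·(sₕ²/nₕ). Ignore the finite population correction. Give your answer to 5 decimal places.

0.12291

N = 325006. Term for each stratum: Wₕ²sₕ²/nₕ.
Var(x̄_st) = 0.02124188 + 0.08121685 + 0.02045609 = 0.12291482 → 0.12291.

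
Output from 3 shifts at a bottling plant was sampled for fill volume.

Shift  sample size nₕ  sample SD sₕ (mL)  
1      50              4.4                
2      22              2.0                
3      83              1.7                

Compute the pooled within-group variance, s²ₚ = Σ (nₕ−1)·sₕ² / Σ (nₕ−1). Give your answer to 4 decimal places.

8.3528

Degrees of freedom: 49 + 21 + 82 = 152.
Σ(nₕ−1)sₕ² = 49·19.36 + 21·4 + 82·2.89 = 1269.62.
s²ₚ = 1269.62 / 152 = 8.352763... → 8.3528.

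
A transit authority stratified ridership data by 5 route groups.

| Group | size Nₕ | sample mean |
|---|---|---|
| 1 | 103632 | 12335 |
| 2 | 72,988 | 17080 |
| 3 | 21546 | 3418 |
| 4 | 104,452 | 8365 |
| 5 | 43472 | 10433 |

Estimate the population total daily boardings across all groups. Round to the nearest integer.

3925864344

Estimate total by summing Nₕ·x̄ₕ over strata.
103632·12335 + 72988·17080 + 21546·3418 + 104452·8365 + 43472·10433 = 1278300720 + 1246635040 + 73644228 + 873740980 + 453543376 = 3925864344.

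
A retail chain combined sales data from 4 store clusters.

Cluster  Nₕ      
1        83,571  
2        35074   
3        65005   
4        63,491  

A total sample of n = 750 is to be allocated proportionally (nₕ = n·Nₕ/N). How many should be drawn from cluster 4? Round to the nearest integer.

193

N = 83571 + 35074 + 65005 + 63491 = 247141.
n_4 = 750·63491/247141 = 192.676... → 193.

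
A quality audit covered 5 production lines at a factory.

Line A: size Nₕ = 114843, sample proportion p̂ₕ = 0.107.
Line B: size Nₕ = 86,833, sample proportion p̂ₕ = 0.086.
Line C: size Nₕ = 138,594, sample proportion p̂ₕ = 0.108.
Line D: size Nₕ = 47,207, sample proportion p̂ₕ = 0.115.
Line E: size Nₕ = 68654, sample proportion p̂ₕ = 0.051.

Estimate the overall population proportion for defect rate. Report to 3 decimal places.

0.096

N = 114843 + 86833 + 138594 + 47207 + 68654 = 456131.
Overall proportion = Σ (Nₕ/N)·p̂ₕ.
Σ Nₕp̂ₕ = 12288.201 + 7467.638 + 14968.152 + 5428.805 + 3501.354 = 43654.15.
43654.15 / 456131 = 0.09571... → 0.096.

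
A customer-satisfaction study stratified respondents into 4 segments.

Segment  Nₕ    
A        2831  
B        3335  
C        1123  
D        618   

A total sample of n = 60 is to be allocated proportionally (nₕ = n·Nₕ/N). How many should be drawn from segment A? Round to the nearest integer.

21

Share of segment A = 2831/7907 = 0.35804.
Allocate 60 × 0.35804 = 21.482... → 21.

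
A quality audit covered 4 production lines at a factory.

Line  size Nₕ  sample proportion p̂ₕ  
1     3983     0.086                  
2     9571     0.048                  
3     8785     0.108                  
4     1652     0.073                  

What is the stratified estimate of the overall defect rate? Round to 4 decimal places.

Wₕ = Nₕ/N with N = 23991: 0.1660, 0.3989, 0.3662, 0.0689.
p̂_st = 0.1660·0.086 + 0.3989·0.048 + 0.3662·0.108 + 0.0689·0.073 ≈ 0.078001... → 0.0780.

0.0780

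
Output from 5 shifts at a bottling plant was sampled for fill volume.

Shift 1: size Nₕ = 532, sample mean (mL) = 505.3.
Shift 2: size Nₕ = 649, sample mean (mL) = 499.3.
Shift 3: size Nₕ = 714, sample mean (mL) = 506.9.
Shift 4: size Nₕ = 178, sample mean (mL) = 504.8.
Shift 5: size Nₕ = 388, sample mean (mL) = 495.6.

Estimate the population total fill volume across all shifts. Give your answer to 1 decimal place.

Estimate total by summing Nₕ·x̄ₕ over strata.
532·505.3 + 649·499.3 + 714·506.9 + 178·504.8 + 388·495.6 = 268819.6 + 324045.7 + 361926.6 + 89854.4 + 192292.8 = 1236939.1.

1236939.1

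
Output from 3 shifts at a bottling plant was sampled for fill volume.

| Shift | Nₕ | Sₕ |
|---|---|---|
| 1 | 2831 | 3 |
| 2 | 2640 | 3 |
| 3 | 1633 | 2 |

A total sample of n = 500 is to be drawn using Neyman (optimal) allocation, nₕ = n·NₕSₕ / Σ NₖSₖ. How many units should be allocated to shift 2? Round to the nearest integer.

201

1: NₕSₕ = 2831·3 = 8493
2: NₕSₕ = 2640·3 = 7920
3: NₕSₕ = 1633·2 = 3266
Σ NₕSₕ = 19679.
n_2 = 500·7920/19679 = 201.230... → 201.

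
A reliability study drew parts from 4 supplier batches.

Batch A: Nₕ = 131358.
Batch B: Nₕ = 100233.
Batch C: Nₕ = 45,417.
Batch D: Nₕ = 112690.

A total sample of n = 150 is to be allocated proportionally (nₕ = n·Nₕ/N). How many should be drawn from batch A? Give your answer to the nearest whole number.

51

N = 131358 + 100233 + 45417 + 112690 = 389698.
n_A = 150·131358/389698 = 50.561... → 51.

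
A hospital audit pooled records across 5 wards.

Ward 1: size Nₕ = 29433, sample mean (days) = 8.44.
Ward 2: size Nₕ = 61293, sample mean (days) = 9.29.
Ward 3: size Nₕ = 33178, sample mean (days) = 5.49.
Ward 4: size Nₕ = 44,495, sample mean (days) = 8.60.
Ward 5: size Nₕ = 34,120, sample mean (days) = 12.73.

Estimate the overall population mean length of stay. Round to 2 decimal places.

N = 202519; weights Wₕ = Nₕ/N = (0.1453, 0.3027, 0.1638, 0.2197, 0.1685).
x̄_st = Σ Wₕ·x̄ₕ = 0.1453·8.44 + 0.3027·9.29 + 0.1638·5.49 + 0.2197·8.60 + 0.1685·12.73 ≈ 8.9719...
→ 8.97.

8.97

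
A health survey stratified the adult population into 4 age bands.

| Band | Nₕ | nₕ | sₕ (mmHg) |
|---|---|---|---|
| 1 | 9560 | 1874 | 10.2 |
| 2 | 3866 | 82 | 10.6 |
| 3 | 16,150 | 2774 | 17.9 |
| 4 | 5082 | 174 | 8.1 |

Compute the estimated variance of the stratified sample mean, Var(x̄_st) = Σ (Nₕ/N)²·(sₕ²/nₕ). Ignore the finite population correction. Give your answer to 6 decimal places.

N = 34658. Term for each stratum: Wₕ²sₕ²/nₕ.
Var(x̄_st) = 0.004224152 + 0.017049615 + 0.025080585 + 0.008107428 = 0.054461781 → 0.054462.

0.054462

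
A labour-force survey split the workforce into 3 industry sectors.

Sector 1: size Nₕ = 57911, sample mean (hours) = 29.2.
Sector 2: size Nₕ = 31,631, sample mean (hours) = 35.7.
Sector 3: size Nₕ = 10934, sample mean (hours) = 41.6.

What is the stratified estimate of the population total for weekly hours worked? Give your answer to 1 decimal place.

Estimate total by summing Nₕ·x̄ₕ over strata.
57911·29.2 + 31631·35.7 + 10934·41.6 = 1691001.2 + 1129226.7 + 454854.4 = 3275082.3.

3275082.3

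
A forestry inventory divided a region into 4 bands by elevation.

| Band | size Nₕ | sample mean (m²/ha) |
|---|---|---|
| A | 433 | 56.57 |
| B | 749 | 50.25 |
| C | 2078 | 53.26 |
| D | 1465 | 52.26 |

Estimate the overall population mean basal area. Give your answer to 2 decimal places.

N = 433 + 749 + 2078 + 1465 = 4725.
The stratified mean weights each stratum mean by its population share Nₕ/N.
Σ Nₕx̄ₕ = 433·56.57 + 749·50.25 + 2078·53.26 + 1465·52.26 = 24494.81 + 37637.25 + 110674.28 + 76560.9 = 249367.24.
Divide by N: 249367.24 / 4725 = 52.7761... → 52.78.

52.78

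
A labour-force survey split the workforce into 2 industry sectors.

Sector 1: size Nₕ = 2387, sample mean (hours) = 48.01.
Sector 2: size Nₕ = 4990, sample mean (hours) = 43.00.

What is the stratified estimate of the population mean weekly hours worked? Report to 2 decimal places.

N = 7377; weights Wₕ = Nₕ/N = (0.3236, 0.6764).
x̄_st = Σ Wₕ·x̄ₕ = 0.3236·48.01 + 0.6764·43.00 ≈ 44.6211...
→ 44.62.

44.62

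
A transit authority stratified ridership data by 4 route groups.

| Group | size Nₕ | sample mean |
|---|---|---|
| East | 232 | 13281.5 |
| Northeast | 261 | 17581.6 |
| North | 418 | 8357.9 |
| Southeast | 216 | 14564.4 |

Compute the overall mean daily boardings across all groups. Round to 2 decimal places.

x̄_st = (Σ Nₕx̄ₕ) / (Σ Nₕ) = (232·13281.5 + 261·17581.6 + 418·8357.9 + 216·14564.4) / 1127
= 14309618.2 / 1127 = 12697.0880... → 12697.09.

12697.09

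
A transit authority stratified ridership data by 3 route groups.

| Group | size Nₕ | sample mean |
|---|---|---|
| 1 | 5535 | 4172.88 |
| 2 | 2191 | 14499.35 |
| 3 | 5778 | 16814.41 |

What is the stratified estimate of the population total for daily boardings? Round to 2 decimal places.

152018627.63

Population total = Σ Nₕ·x̄ₕ (each stratum's size times its mean).
5535·4172.88 + 2191·14499.35 + 5778·16814.41 = 23096890.8 + 31768075.85 + 97153660.98 = 152018627.63.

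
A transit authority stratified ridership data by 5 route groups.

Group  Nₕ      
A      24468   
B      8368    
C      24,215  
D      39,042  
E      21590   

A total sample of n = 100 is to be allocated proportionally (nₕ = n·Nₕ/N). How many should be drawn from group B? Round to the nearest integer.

7

Share of group B = 8368/117683 = 0.07111.
Allocate 100 × 0.07111 = 7.111... → 7.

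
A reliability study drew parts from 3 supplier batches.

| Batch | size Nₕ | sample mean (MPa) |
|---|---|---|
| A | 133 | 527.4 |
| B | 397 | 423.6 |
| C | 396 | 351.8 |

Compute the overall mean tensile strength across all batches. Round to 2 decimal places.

N = 926; weights Wₕ = Nₕ/N = (0.1436, 0.4287, 0.4276).
x̄_st = Σ Wₕ·x̄ₕ = 0.1436·527.4 + 0.4287·423.6 + 0.4276·351.8 ≈ 407.8037...
→ 407.80.

407.80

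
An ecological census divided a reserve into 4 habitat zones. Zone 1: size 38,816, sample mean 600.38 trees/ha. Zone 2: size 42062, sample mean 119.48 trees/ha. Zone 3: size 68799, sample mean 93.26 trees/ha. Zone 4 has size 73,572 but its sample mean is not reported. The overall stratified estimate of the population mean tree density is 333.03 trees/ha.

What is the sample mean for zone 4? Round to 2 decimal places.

N = 38816 + 42062 + 68799 + 73572 = 223249.
Overall total = μ·N = 333.03·223249 = 74348614.47.
Subtract the known strata: 38816·600.38 + 42062·119.48 + 68799·93.26 = 34746112.58.
Remaining total for zone 4: 74348614.47 − 34746112.58 = 39602501.89.
Divide by its size: 39602501.89 / 73572 = 538.2823... → 538.28.

538.28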